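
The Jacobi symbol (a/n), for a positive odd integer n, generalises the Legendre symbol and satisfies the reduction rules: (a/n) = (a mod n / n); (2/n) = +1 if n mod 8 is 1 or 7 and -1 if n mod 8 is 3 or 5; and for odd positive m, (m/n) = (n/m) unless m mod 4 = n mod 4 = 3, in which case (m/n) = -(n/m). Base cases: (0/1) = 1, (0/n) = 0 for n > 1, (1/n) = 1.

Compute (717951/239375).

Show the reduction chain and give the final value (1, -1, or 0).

(717951/239375) = (239201/239375)   [reduce mod 239375]
reciprocity: (239201/239375) = +1·(239375/239201) since 239201 mod 4 = 1, 239375 mod 4 = 3; sign now +1
(239375/239201) = (174/239201)   [reduce mod 239201]
174 = 2^1·87; (2/239201) = +1 since 239201 mod 8 = 1, so (174/239201) = (+1)^1·(87/239201); sign now +1
reciprocity: (87/239201) = +1·(239201/87) since 87 mod 4 = 3, 239201 mod 4 = 1; sign now +1
(239201/87) = (38/87)   [reduce mod 87]
38 = 2^1·19; (2/87) = +1 since 87 mod 8 = 7, so (38/87) = (+1)^1·(19/87); sign now +1
reciprocity: (19/87) = -1·(87/19) since 19 mod 4 = 3, 87 mod 4 = 3; sign now -1
(87/19) = (11/19)   [reduce mod 19]
reciprocity: (11/19) = -1·(19/11) since 11 mod 4 = 3, 19 mod 4 = 3; sign now +1
(19/11) = (8/11)   [reduce mod 11]
8 = 2^3·1; (2/11) = -1 since 11 mod 8 = 3, so (8/11) = (-1)^3·(1/11); sign now -1
(1/11) = 1; final value = sign = -1

-1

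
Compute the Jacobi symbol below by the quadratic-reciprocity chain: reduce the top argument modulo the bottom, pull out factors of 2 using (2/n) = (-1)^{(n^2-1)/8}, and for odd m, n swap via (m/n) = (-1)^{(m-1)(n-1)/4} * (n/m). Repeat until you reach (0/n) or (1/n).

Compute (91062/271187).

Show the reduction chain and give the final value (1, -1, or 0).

91062 = 2^1·45531; (2/271187) = -1 since 271187 mod 8 = 3, so (91062/271187) = (-1)^1·(45531/271187); sign now -1
reciprocity: (45531/271187) = -1·(271187/45531) since 45531 mod 4 = 3, 271187 mod 4 = 3; sign now +1
(271187/45531) = (43532/45531)   [reduce mod 45531]
43532 = 2^2·10883; (2/45531) = -1 since 45531 mod 8 = 3, so (43532/45531) = (-1)^2·(10883/45531); sign now +1
reciprocity: (10883/45531) = -1·(45531/10883) since 10883 mod 4 = 3, 45531 mod 4 = 3; sign now -1
(45531/10883) = (1999/10883)   [reduce mod 10883]
reciprocity: (1999/10883) = -1·(10883/1999) since 1999 mod 4 = 3, 10883 mod 4 = 3; sign now +1
(10883/1999) = (888/1999)   [reduce mod 1999]
888 = 2^3·111; (2/1999) = +1 since 1999 mod 8 = 7, so (888/1999) = (+1)^3·(111/1999); sign now +1
reciprocity: (111/1999) = -1·(1999/111) since 111 mod 4 = 3, 1999 mod 4 = 3; sign now -1
(1999/111) = (1/111)   [reduce mod 111]
(1/111) = 1; final value = sign = -1

-1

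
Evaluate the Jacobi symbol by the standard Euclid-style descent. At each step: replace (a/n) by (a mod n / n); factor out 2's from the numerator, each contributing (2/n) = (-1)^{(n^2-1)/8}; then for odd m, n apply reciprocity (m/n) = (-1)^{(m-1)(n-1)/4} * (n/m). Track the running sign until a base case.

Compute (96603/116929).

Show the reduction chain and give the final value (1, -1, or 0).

reciprocity: (96603/116929) = +1·(116929/96603) since 96603 mod 4 = 3, 116929 mod 4 = 1; sign now +1
(116929/96603) = (20326/96603)   [reduce mod 96603]
20326 = 2^1·10163; (2/96603) = -1 since 96603 mod 8 = 3, so (20326/96603) = (-1)^1·(10163/96603); sign now -1
reciprocity: (10163/96603) = -1·(96603/10163) since 10163 mod 4 = 3, 96603 mod 4 = 3; sign now +1
(96603/10163) = (5136/10163)   [reduce mod 10163]
5136 = 2^4·321; (2/10163) = -1 since 10163 mod 8 = 3, so (5136/10163) = (-1)^4·(321/10163); sign now +1
reciprocity: (321/10163) = +1·(10163/321) since 321 mod 4 = 1, 10163 mod 4 = 3; sign now +1
(10163/321) = (212/321)   [reduce mod 321]
212 = 2^2·53; (2/321) = +1 since 321 mod 8 = 1, so (212/321) = (+1)^2·(53/321); sign now +1
reciprocity: (53/321) = +1·(321/53) since 53 mod 4 = 1, 321 mod 4 = 1; sign now +1
(321/53) = (3/53)   [reduce mod 53]
reciprocity: (3/53) = +1·(53/3) since 3 mod 4 = 3, 53 mod 4 = 1; sign now +1
(53/3) = (2/3)   [reduce mod 3]
2 = 2^1·1; (2/3) = -1 since 3 mod 8 = 3, so (2/3) = (-1)^1·(1/3); sign now -1
(1/3) = 1; final value = sign = -1

-1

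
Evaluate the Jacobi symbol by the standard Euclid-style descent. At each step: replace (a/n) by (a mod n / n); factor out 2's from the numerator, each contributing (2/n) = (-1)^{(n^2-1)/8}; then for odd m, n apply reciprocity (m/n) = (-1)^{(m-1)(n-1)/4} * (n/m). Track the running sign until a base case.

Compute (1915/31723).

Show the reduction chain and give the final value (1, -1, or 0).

reciprocity: (1915/31723) = -1·(31723/1915) since 1915 mod 4 = 3, 31723 mod 4 = 3; sign now -1
(31723/1915) = (1083/1915)   [reduce mod 1915]
reciprocity: (1083/1915) = -1·(1915/1083) since 1083 mod 4 = 3, 1915 mod 4 = 3; sign now +1
(1915/1083) = (832/1083)   [reduce mod 1083]
832 = 2^6·13; (2/1083) = -1 since 1083 mod 8 = 3, so (832/1083) = (-1)^6·(13/1083); sign now +1
reciprocity: (13/1083) = +1·(1083/13) since 13 mod 4 = 1, 1083 mod 4 = 3; sign now +1
(1083/13) = (4/13)   [reduce mod 13]
4 = 2^2·1; (2/13) = -1 since 13 mod 8 = 5, so (4/13) = (-1)^2·(1/13); sign now +1
(1/13) = 1; final value = sign = +1

1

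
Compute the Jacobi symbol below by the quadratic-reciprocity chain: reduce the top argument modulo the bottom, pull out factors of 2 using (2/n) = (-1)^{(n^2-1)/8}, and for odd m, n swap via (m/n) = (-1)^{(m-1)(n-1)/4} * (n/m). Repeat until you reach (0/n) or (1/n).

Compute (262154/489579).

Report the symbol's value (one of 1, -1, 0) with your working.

1

262154 = 2^1·131077; (2/489579) = -1 since 489579 mod 8 = 3, so (262154/489579) = (-1)^1·(131077/489579); sign now -1
reciprocity: (131077/489579) = +1·(489579/131077) since 131077 mod 4 = 1, 489579 mod 4 = 3; sign now -1
(489579/131077) = (96348/131077)   [reduce mod 131077]
96348 = 2^2·24087; (2/131077) = -1 since 131077 mod 8 = 5, so (96348/131077) = (-1)^2·(24087/131077); sign now -1
reciprocity: (24087/131077) = +1·(131077/24087) since 24087 mod 4 = 3, 131077 mod 4 = 1; sign now -1
(131077/24087) = (10642/24087)   [reduce mod 24087]
10642 = 2^1·5321; (2/24087) = +1 since 24087 mod 8 = 7, so (10642/24087) = (+1)^1·(5321/24087); sign now -1
reciprocity: (5321/24087) = +1·(24087/5321) since 5321 mod 4 = 1, 24087 mod 4 = 3; sign now -1
(24087/5321) = (2803/5321)   [reduce mod 5321]
reciprocity: (2803/5321) = +1·(5321/2803) since 2803 mod 4 = 3, 5321 mod 4 = 1; sign now -1
(5321/2803) = (2518/2803)   [reduce mod 2803]
2518 = 2^1·1259; (2/2803) = -1 since 2803 mod 8 = 3, so (2518/2803) = (-1)^1·(1259/2803); sign now +1
reciprocity: (1259/2803) = -1·(2803/1259) since 1259 mod 4 = 3, 2803 mod 4 = 3; sign now -1
(2803/1259) = (285/1259)   [reduce mod 1259]
reciprocity: (285/1259) = +1·(1259/285) since 285 mod 4 = 1, 1259 mod 4 = 3; sign now -1
(1259/285) = (119/285)   [reduce mod 285]
reciprocity: (119/285) = +1·(285/119) since 119 mod 4 = 3, 285 mod 4 = 1; sign now -1
(285/119) = (47/119)   [reduce mod 119]
reciprocity: (47/119) = -1·(119/47) since 47 mod 4 = 3, 119 mod 4 = 3; sign now +1
(119/47) = (25/47)   [reduce mod 47]
reciprocity: (25/47) = +1·(47/25) since 25 mod 4 = 1, 47 mod 4 = 3; sign now +1
(47/25) = (22/25)   [reduce mod 25]
22 = 2^1·11; (2/25) = +1 since 25 mod 8 = 1, so (22/25) = (+1)^1·(11/25); sign now +1
reciprocity: (11/25) = +1·(25/11) since 11 mod 4 = 3, 25 mod 4 = 1; sign now +1
(25/11) = (3/11)   [reduce mod 11]
reciprocity: (3/11) = -1·(11/3) since 3 mod 4 = 3, 11 mod 4 = 3; sign now -1
(11/3) = (2/3)   [reduce mod 3]
2 = 2^1·1; (2/3) = -1 since 3 mod 8 = 3, so (2/3) = (-1)^1·(1/3); sign now +1
(1/3) = 1; final value = sign = +1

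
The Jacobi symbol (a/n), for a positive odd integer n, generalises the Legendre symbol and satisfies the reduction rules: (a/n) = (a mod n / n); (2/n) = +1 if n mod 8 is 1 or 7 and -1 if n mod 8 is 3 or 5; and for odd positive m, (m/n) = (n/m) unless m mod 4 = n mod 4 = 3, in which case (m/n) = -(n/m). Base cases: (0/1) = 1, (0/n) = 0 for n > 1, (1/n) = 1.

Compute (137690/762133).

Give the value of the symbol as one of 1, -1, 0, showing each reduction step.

137690 = 2^1·68845; (2/762133) = -1 since 762133 mod 8 = 5, so (137690/762133) = (-1)^1·(68845/762133); sign now -1
reciprocity: (68845/762133) = +1·(762133/68845) since 68845 mod 4 = 1, 762133 mod 4 = 1; sign now -1
(762133/68845) = (4838/68845)   [reduce mod 68845]
4838 = 2^1·2419; (2/68845) = -1 since 68845 mod 8 = 5, so (4838/68845) = (-1)^1·(2419/68845); sign now +1
reciprocity: (2419/68845) = +1·(68845/2419) since 2419 mod 4 = 3, 68845 mod 4 = 1; sign now +1
(68845/2419) = (1113/2419)   [reduce mod 2419]
reciprocity: (1113/2419) = +1·(2419/1113) since 1113 mod 4 = 1, 2419 mod 4 = 3; sign now +1
(2419/1113) = (193/1113)   [reduce mod 1113]
reciprocity: (193/1113) = +1·(1113/193) since 193 mod 4 = 1, 1113 mod 4 = 1; sign now +1
(1113/193) = (148/193)   [reduce mod 193]
148 = 2^2·37; (2/193) = +1 since 193 mod 8 = 1, so (148/193) = (+1)^2·(37/193); sign now +1
reciprocity: (37/193) = +1·(193/37) since 37 mod 4 = 1, 193 mod 4 = 1; sign now +1
(193/37) = (8/37)   [reduce mod 37]
8 = 2^3·1; (2/37) = -1 since 37 mod 8 = 5, so (8/37) = (-1)^3·(1/37); sign now -1
(1/37) = 1; final value = sign = -1

-1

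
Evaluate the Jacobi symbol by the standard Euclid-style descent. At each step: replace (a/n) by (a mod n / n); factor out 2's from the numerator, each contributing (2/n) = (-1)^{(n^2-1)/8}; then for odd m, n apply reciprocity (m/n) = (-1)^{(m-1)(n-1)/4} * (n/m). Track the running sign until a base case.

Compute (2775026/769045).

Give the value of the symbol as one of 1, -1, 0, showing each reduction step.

(2775026/769045): 2775026 mod 769045 = 467891, so (2775026/769045) = (467891/769045)
flip (467891/769045) -> (769045/467891): both odd, 467891 mod 4 = 3, 769045 mod 4 = 1, so the flip contributes +1; sign now +1
(769045/467891): 769045 mod 467891 = 301154, so (769045/467891) = (301154/467891)
factor out 2^1: 301154 = 2^1·150577; with 467891 mod 8 = 3, (2/467891) = -1; sign now -1; continue with (150577/467891)
flip (150577/467891) -> (467891/150577): both odd, 150577 mod 4 = 1, 467891 mod 4 = 3, so the flip contributes +1; sign now -1
(467891/150577): 467891 mod 150577 = 16160, so (467891/150577) = (16160/150577)
factor out 2^5: 16160 = 2^5·505; with 150577 mod 8 = 1, (2/150577) = +1; sign now -1; continue with (505/150577)
flip (505/150577) -> (150577/505): both odd, 505 mod 4 = 1, 150577 mod 4 = 1, so the flip contributes +1; sign now -1
(150577/505): 150577 mod 505 = 87, so (150577/505) = (87/505)
flip (87/505) -> (505/87): both odd, 87 mod 4 = 3, 505 mod 4 = 1, so the flip contributes +1; sign now -1
(505/87): 505 mod 87 = 70, so (505/87) = (70/87)
factor out 2^1: 70 = 2^1·35; with 87 mod 8 = 7, (2/87) = +1; sign now -1; continue with (35/87)
flip (35/87) -> (87/35): both odd, 35 mod 4 = 3, 87 mod 4 = 3, so the flip contributes -1; sign now +1
(87/35): 87 mod 35 = 17, so (87/35) = (17/35)
flip (17/35) -> (35/17): both odd, 17 mod 4 = 1, 35 mod 4 = 3, so the flip contributes +1; sign now +1
(35/17): 35 mod 17 = 1, so (35/17) = (1/17)
reached (1/17) = 1, so the symbol is +1

1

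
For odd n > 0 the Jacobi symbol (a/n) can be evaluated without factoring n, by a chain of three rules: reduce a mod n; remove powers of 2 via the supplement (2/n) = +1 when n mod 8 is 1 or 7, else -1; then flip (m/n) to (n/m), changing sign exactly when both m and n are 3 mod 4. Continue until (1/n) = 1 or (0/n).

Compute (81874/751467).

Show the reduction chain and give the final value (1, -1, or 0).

-1

factor out 2^1: 81874 = 2^1·40937; with 751467 mod 8 = 3, (2/751467) = -1; sign now -1; continue with (40937/751467)
flip (40937/751467) -> (751467/40937): both odd, 40937 mod 4 = 1, 751467 mod 4 = 3, so the flip contributes +1; sign now -1
(751467/40937): 751467 mod 40937 = 14601, so (751467/40937) = (14601/40937)
flip (14601/40937) -> (40937/14601): both odd, 14601 mod 4 = 1, 40937 mod 4 = 1, so the flip contributes +1; sign now -1
(40937/14601): 40937 mod 14601 = 11735, so (40937/14601) = (11735/14601)
flip (11735/14601) -> (14601/11735): both odd, 11735 mod 4 = 3, 14601 mod 4 = 1, so the flip contributes +1; sign now -1
(14601/11735): 14601 mod 11735 = 2866, so (14601/11735) = (2866/11735)
factor out 2^1: 2866 = 2^1·1433; with 11735 mod 8 = 7, (2/11735) = +1; sign now -1; continue with (1433/11735)
flip (1433/11735) -> (11735/1433): both odd, 1433 mod 4 = 1, 11735 mod 4 = 3, so the flip contributes +1; sign now -1
(11735/1433): 11735 mod 1433 = 271, so (11735/1433) = (271/1433)
flip (271/1433) -> (1433/271): both odd, 271 mod 4 = 3, 1433 mod 4 = 1, so the flip contributes +1; sign now -1
(1433/271): 1433 mod 271 = 78, so (1433/271) = (78/271)
factor out 2^1: 78 = 2^1·39; with 271 mod 8 = 7, (2/271) = +1; sign now -1; continue with (39/271)
flip (39/271) -> (271/39): both odd, 39 mod 4 = 3, 271 mod 4 = 3, so the flip contributes -1; sign now +1
(271/39): 271 mod 39 = 37, so (271/39) = (37/39)
flip (37/39) -> (39/37): both odd, 37 mod 4 = 1, 39 mod 4 = 3, so the flip contributes +1; sign now +1
(39/37): 39 mod 37 = 2, so (39/37) = (2/37)
factor out 2^1: 2 = 2^1·1; with 37 mod 8 = 5, (2/37) = -1; sign now -1; continue with (1/37)
reached (1/37) = 1, so the symbol is -1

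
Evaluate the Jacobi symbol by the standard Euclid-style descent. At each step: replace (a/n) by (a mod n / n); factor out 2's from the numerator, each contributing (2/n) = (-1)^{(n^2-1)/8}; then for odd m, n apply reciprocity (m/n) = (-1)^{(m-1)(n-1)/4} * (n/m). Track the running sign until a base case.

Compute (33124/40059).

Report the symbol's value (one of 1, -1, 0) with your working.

33124 = 2^2·8281; (2/40059) = -1 since 40059 mod 8 = 3, so (33124/40059) = (-1)^2·(8281/40059); sign now +1
reciprocity: (8281/40059) = +1·(40059/8281) since 8281 mod 4 = 1, 40059 mod 4 = 3; sign now +1
(40059/8281) = (6935/8281)   [reduce mod 8281]
reciprocity: (6935/8281) = +1·(8281/6935) since 6935 mod 4 = 3, 8281 mod 4 = 1; sign now +1
(8281/6935) = (1346/6935)   [reduce mod 6935]
1346 = 2^1·673; (2/6935) = +1 since 6935 mod 8 = 7, so (1346/6935) = (+1)^1·(673/6935); sign now +1
reciprocity: (673/6935) = +1·(6935/673) since 673 mod 4 = 1, 6935 mod 4 = 3; sign now +1
(6935/673) = (205/673)   [reduce mod 673]
reciprocity: (205/673) = +1·(673/205) since 205 mod 4 = 1, 673 mod 4 = 1; sign now +1
(673/205) = (58/205)   [reduce mod 205]
58 = 2^1·29; (2/205) = -1 since 205 mod 8 = 5, so (58/205) = (-1)^1·(29/205); sign now -1
reciprocity: (29/205) = +1·(205/29) since 29 mod 4 = 1, 205 mod 4 = 1; sign now -1
(205/29) = (2/29)   [reduce mod 29]
2 = 2^1·1; (2/29) = -1 since 29 mod 8 = 5, so (2/29) = (-1)^1·(1/29); sign now +1
(1/29) = 1; final value = sign = +1

1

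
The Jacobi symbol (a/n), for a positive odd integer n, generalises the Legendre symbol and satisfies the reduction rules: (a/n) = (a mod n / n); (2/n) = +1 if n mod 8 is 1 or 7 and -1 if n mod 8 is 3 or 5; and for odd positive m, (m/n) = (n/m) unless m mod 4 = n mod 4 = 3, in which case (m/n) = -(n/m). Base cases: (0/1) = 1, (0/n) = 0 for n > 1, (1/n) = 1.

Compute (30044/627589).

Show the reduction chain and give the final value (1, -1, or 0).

factor out 2^2: 30044 = 2^2·7511; with 627589 mod 8 = 5, (2/627589) = -1; sign now +1; continue with (7511/627589)
flip (7511/627589) -> (627589/7511): both odd, 7511 mod 4 = 3, 627589 mod 4 = 1, so the flip contributes +1; sign now +1
(627589/7511): 627589 mod 7511 = 4176, so (627589/7511) = (4176/7511)
factor out 2^4: 4176 = 2^4·261; with 7511 mod 8 = 7, (2/7511) = +1; sign now +1; continue with (261/7511)
flip (261/7511) -> (7511/261): both odd, 261 mod 4 = 1, 7511 mod 4 = 3, so the flip contributes +1; sign now +1
(7511/261): 7511 mod 261 = 203, so (7511/261) = (203/261)
flip (203/261) -> (261/203): both odd, 203 mod 4 = 3, 261 mod 4 = 1, so the flip contributes +1; sign now +1
(261/203): 261 mod 203 = 58, so (261/203) = (58/203)
factor out 2^1: 58 = 2^1·29; with 203 mod 8 = 3, (2/203) = -1; sign now -1; continue with (29/203)
flip (29/203) -> (203/29): both odd, 29 mod 4 = 1, 203 mod 4 = 3, so the flip contributes +1; sign now -1
(203/29): 203 mod 29 = 0, so (203/29) = (0/29)
reached (0/29); gcd(a, n) > 1, so (0/29) = 0 and the symbol is 0

0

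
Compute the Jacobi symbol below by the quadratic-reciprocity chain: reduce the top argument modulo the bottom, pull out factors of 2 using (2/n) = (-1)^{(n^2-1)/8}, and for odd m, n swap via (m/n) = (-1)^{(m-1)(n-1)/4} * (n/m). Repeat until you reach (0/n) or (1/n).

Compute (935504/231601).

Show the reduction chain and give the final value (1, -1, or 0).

1

(935504/231601): 935504 mod 231601 = 9100, so (935504/231601) = (9100/231601)
factor out 2^2: 9100 = 2^2·2275; with 231601 mod 8 = 1, (2/231601) = +1; sign now +1; continue with (2275/231601)
flip (2275/231601) -> (231601/2275): both odd, 2275 mod 4 = 3, 231601 mod 4 = 1, so the flip contributes +1; sign now +1
(231601/2275): 231601 mod 2275 = 1826, so (231601/2275) = (1826/2275)
factor out 2^1: 1826 = 2^1·913; with 2275 mod 8 = 3, (2/2275) = -1; sign now -1; continue with (913/2275)
flip (913/2275) -> (2275/913): both odd, 913 mod 4 = 1, 2275 mod 4 = 3, so the flip contributes +1; sign now -1
(2275/913): 2275 mod 913 = 449, so (2275/913) = (449/913)
flip (449/913) -> (913/449): both odd, 449 mod 4 = 1, 913 mod 4 = 1, so the flip contributes +1; sign now -1
(913/449): 913 mod 449 = 15, so (913/449) = (15/449)
flip (15/449) -> (449/15): both odd, 15 mod 4 = 3, 449 mod 4 = 1, so the flip contributes +1; sign now -1
(449/15): 449 mod 15 = 14, so (449/15) = (14/15)
factor out 2^1: 14 = 2^1·7; with 15 mod 8 = 7, (2/15) = +1; sign now -1; continue with (7/15)
flip (7/15) -> (15/7): both odd, 7 mod 4 = 3, 15 mod 4 = 3, so the flip contributes -1; sign now +1
(15/7): 15 mod 7 = 1, so (15/7) = (1/7)
reached (1/7) = 1, so the symbol is +1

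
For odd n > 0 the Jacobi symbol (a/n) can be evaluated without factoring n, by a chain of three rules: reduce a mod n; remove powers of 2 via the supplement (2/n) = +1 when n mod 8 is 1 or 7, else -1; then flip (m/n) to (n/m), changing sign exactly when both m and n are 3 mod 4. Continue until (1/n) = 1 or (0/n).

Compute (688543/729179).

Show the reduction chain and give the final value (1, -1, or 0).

reciprocity: (688543/729179) = -1·(729179/688543) since 688543 mod 4 = 3, 729179 mod 4 = 3; sign now -1
(729179/688543) = (40636/688543)   [reduce mod 688543]
40636 = 2^2·10159; (2/688543) = +1 since 688543 mod 8 = 7, so (40636/688543) = (+1)^2·(10159/688543); sign now -1
reciprocity: (10159/688543) = -1·(688543/10159) since 10159 mod 4 = 3, 688543 mod 4 = 3; sign now +1
(688543/10159) = (7890/10159)   [reduce mod 10159]
7890 = 2^1·3945; (2/10159) = +1 since 10159 mod 8 = 7, so (7890/10159) = (+1)^1·(3945/10159); sign now +1
reciprocity: (3945/10159) = +1·(10159/3945) since 3945 mod 4 = 1, 10159 mod 4 = 3; sign now +1
(10159/3945) = (2269/3945)   [reduce mod 3945]
reciprocity: (2269/3945) = +1·(3945/2269) since 2269 mod 4 = 1, 3945 mod 4 = 1; sign now +1
(3945/2269) = (1676/2269)   [reduce mod 2269]
1676 = 2^2·419; (2/2269) = -1 since 2269 mod 8 = 5, so (1676/2269) = (-1)^2·(419/2269); sign now +1
reciprocity: (419/2269) = +1·(2269/419) since 419 mod 4 = 3, 2269 mod 4 = 1; sign now +1
(2269/419) = (174/419)   [reduce mod 419]
174 = 2^1·87; (2/419) = -1 since 419 mod 8 = 3, so (174/419) = (-1)^1·(87/419); sign now -1
reciprocity: (87/419) = -1·(419/87) since 87 mod 4 = 3, 419 mod 4 = 3; sign now +1
(419/87) = (71/87)   [reduce mod 87]
reciprocity: (71/87) = -1·(87/71) since 71 mod 4 = 3, 87 mod 4 = 3; sign now -1
(87/71) = (16/71)   [reduce mod 71]
16 = 2^4·1; (2/71) = +1 since 71 mod 8 = 7, so (16/71) = (+1)^4·(1/71); sign now -1
(1/71) = 1; final value = sign = -1

-1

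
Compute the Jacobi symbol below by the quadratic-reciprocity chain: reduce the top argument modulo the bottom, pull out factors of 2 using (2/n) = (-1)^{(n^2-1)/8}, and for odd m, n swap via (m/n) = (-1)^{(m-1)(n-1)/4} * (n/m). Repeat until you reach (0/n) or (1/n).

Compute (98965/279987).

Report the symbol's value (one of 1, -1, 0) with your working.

reciprocity: (98965/279987) = +1·(279987/98965) since 98965 mod 4 = 1, 279987 mod 4 = 3; sign now +1
(279987/98965) = (82057/98965)   [reduce mod 98965]
reciprocity: (82057/98965) = +1·(98965/82057) since 82057 mod 4 = 1, 98965 mod 4 = 1; sign now +1
(98965/82057) = (16908/82057)   [reduce mod 82057]
16908 = 2^2·4227; (2/82057) = +1 since 82057 mod 8 = 1, so (16908/82057) = (+1)^2·(4227/82057); sign now +1
reciprocity: (4227/82057) = +1·(82057/4227) since 4227 mod 4 = 3, 82057 mod 4 = 1; sign now +1
(82057/4227) = (1744/4227)   [reduce mod 4227]
1744 = 2^4·109; (2/4227) = -1 since 4227 mod 8 = 3, so (1744/4227) = (-1)^4·(109/4227); sign now +1
reciprocity: (109/4227) = +1·(4227/109) since 109 mod 4 = 1, 4227 mod 4 = 3; sign now +1
(4227/109) = (85/109)   [reduce mod 109]
reciprocity: (85/109) = +1·(109/85) since 85 mod 4 = 1, 109 mod 4 = 1; sign now +1
(109/85) = (24/85)   [reduce mod 85]
24 = 2^3·3; (2/85) = -1 since 85 mod 8 = 5, so (24/85) = (-1)^3·(3/85); sign now -1
reciprocity: (3/85) = +1·(85/3) since 3 mod 4 = 3, 85 mod 4 = 1; sign now -1
(85/3) = (1/3)   [reduce mod 3]
(1/3) = 1; final value = sign = -1

-1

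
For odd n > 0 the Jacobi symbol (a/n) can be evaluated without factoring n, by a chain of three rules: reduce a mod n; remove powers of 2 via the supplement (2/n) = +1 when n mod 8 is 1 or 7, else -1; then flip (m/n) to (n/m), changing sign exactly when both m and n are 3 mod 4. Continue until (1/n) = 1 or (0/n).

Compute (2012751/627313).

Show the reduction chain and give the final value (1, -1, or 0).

1

(2012751/627313): 2012751 mod 627313 = 130812, so (2012751/627313) = (130812/627313)
factor out 2^2: 130812 = 2^2·32703; with 627313 mod 8 = 1, (2/627313) = +1; sign now +1; continue with (32703/627313)
flip (32703/627313) -> (627313/32703): both odd, 32703 mod 4 = 3, 627313 mod 4 = 1, so the flip contributes +1; sign now +1
(627313/32703): 627313 mod 32703 = 5956, so (627313/32703) = (5956/32703)
factor out 2^2: 5956 = 2^2·1489; with 32703 mod 8 = 7, (2/32703) = +1; sign now +1; continue with (1489/32703)
flip (1489/32703) -> (32703/1489): both odd, 1489 mod 4 = 1, 32703 mod 4 = 3, so the flip contributes +1; sign now +1
(32703/1489): 32703 mod 1489 = 1434, so (32703/1489) = (1434/1489)
factor out 2^1: 1434 = 2^1·717; with 1489 mod 8 = 1, (2/1489) = +1; sign now +1; continue with (717/1489)
flip (717/1489) -> (1489/717): both odd, 717 mod 4 = 1, 1489 mod 4 = 1, so the flip contributes +1; sign now +1
(1489/717): 1489 mod 717 = 55, so (1489/717) = (55/717)
flip (55/717) -> (717/55): both odd, 55 mod 4 = 3, 717 mod 4 = 1, so the flip contributes +1; sign now +1
(717/55): 717 mod 55 = 2, so (717/55) = (2/55)
factor out 2^1: 2 = 2^1·1; with 55 mod 8 = 7, (2/55) = +1; sign now +1; continue with (1/55)
reached (1/55) = 1, so the symbol is +1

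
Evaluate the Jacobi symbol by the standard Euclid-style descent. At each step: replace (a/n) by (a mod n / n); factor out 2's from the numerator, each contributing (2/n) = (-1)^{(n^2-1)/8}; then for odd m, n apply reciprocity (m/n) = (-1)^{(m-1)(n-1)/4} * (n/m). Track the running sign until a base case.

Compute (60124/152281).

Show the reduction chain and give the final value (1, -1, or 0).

60124 = 2^2·15031; (2/152281) = +1 since 152281 mod 8 = 1, so (60124/152281) = (+1)^2·(15031/152281); sign now +1
reciprocity: (15031/152281) = +1·(152281/15031) since 15031 mod 4 = 3, 152281 mod 4 = 1; sign now +1
(152281/15031) = (1971/15031)   [reduce mod 15031]
reciprocity: (1971/15031) = -1·(15031/1971) since 1971 mod 4 = 3, 15031 mod 4 = 3; sign now -1
(15031/1971) = (1234/1971)   [reduce mod 1971]
1234 = 2^1·617; (2/1971) = -1 since 1971 mod 8 = 3, so (1234/1971) = (-1)^1·(617/1971); sign now +1
reciprocity: (617/1971) = +1·(1971/617) since 617 mod 4 = 1, 1971 mod 4 = 3; sign now +1
(1971/617) = (120/617)   [reduce mod 617]
120 = 2^3·15; (2/617) = +1 since 617 mod 8 = 1, so (120/617) = (+1)^3·(15/617); sign now +1
reciprocity: (15/617) = +1·(617/15) since 15 mod 4 = 3, 617 mod 4 = 1; sign now +1
(617/15) = (2/15)   [reduce mod 15]
2 = 2^1·1; (2/15) = +1 since 15 mod 8 = 7, so (2/15) = (+1)^1·(1/15); sign now +1
(1/15) = 1; final value = sign = +1

1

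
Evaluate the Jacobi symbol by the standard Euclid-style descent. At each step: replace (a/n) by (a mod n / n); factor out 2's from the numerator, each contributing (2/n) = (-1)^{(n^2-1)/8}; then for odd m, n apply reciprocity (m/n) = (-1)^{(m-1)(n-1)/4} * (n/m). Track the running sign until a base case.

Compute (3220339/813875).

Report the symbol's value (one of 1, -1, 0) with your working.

(3220339/813875) = (778714/813875)   [reduce mod 813875]
778714 = 2^1·389357; (2/813875) = -1 since 813875 mod 8 = 3, so (778714/813875) = (-1)^1·(389357/813875); sign now -1
reciprocity: (389357/813875) = +1·(813875/389357) since 389357 mod 4 = 1, 813875 mod 4 = 3; sign now -1
(813875/389357) = (35161/389357)   [reduce mod 389357]
reciprocity: (35161/389357) = +1·(389357/35161) since 35161 mod 4 = 1, 389357 mod 4 = 1; sign now -1
(389357/35161) = (2586/35161)   [reduce mod 35161]
2586 = 2^1·1293; (2/35161) = +1 since 35161 mod 8 = 1, so (2586/35161) = (+1)^1·(1293/35161); sign now -1
reciprocity: (1293/35161) = +1·(35161/1293) since 1293 mod 4 = 1, 35161 mod 4 = 1; sign now -1
(35161/1293) = (250/1293)   [reduce mod 1293]
250 = 2^1·125; (2/1293) = -1 since 1293 mod 8 = 5, so (250/1293) = (-1)^1·(125/1293); sign now +1
reciprocity: (125/1293) = +1·(1293/125) since 125 mod 4 = 1, 1293 mod 4 = 1; sign now +1
(1293/125) = (43/125)   [reduce mod 125]
reciprocity: (43/125) = +1·(125/43) since 43 mod 4 = 3, 125 mod 4 = 1; sign now +1
(125/43) = (39/43)   [reduce mod 43]
reciprocity: (39/43) = -1·(43/39) since 39 mod 4 = 3, 43 mod 4 = 3; sign now -1
(43/39) = (4/39)   [reduce mod 39]
4 = 2^2·1; (2/39) = +1 since 39 mod 8 = 7, so (4/39) = (+1)^2·(1/39); sign now -1
(1/39) = 1; final value = sign = -1

-1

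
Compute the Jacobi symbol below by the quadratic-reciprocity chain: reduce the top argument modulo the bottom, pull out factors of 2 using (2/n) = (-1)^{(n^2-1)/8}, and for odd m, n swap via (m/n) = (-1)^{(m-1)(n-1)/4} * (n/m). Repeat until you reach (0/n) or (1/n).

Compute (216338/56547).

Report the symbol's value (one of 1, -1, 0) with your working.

-1

(216338/56547): 216338 mod 56547 = 46697, so (216338/56547) = (46697/56547)
flip (46697/56547) -> (56547/46697): both odd, 46697 mod 4 = 1, 56547 mod 4 = 3, so the flip contributes +1; sign now +1
(56547/46697): 56547 mod 46697 = 9850, so (56547/46697) = (9850/46697)
factor out 2^1: 9850 = 2^1·4925; with 46697 mod 8 = 1, (2/46697) = +1; sign now +1; continue with (4925/46697)
flip (4925/46697) -> (46697/4925): both odd, 4925 mod 4 = 1, 46697 mod 4 = 1, so the flip contributes +1; sign now +1
(46697/4925): 46697 mod 4925 = 2372, so (46697/4925) = (2372/4925)
factor out 2^2: 2372 = 2^2·593; with 4925 mod 8 = 5, (2/4925) = -1; sign now +1; continue with (593/4925)
flip (593/4925) -> (4925/593): both odd, 593 mod 4 = 1, 4925 mod 4 = 1, so the flip contributes +1; sign now +1
(4925/593): 4925 mod 593 = 181, so (4925/593) = (181/593)
flip (181/593) -> (593/181): both odd, 181 mod 4 = 1, 593 mod 4 = 1, so the flip contributes +1; sign now +1
(593/181): 593 mod 181 = 50, so (593/181) = (50/181)
factor out 2^1: 50 = 2^1·25; with 181 mod 8 = 5, (2/181) = -1; sign now -1; continue with (25/181)
flip (25/181) -> (181/25): both odd, 25 mod 4 = 1, 181 mod 4 = 1, so the flip contributes +1; sign now -1
(181/25): 181 mod 25 = 6, so (181/25) = (6/25)
factor out 2^1: 6 = 2^1·3; with 25 mod 8 = 1, (2/25) = +1; sign now -1; continue with (3/25)
flip (3/25) -> (25/3): both odd, 3 mod 4 = 3, 25 mod 4 = 1, so the flip contributes +1; sign now -1
(25/3): 25 mod 3 = 1, so (25/3) = (1/3)
reached (1/3) = 1, so the symbol is -1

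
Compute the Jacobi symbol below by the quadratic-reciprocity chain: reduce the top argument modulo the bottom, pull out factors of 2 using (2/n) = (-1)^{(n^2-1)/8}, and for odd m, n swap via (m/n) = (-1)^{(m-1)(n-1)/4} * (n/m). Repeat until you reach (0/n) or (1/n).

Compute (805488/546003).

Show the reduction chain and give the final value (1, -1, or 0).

(805488/546003): 805488 mod 546003 = 259485, so (805488/546003) = (259485/546003)
flip (259485/546003) -> (546003/259485): both odd, 259485 mod 4 = 1, 546003 mod 4 = 3, so the flip contributes +1; sign now +1
(546003/259485): 546003 mod 259485 = 27033, so (546003/259485) = (27033/259485)
flip (27033/259485) -> (259485/27033): both odd, 27033 mod 4 = 1, 259485 mod 4 = 1, so the flip contributes +1; sign now +1
(259485/27033): 259485 mod 27033 = 16188, so (259485/27033) = (16188/27033)
factor out 2^2: 16188 = 2^2·4047; with 27033 mod 8 = 1, (2/27033) = +1; sign now +1; continue with (4047/27033)
flip (4047/27033) -> (27033/4047): both odd, 4047 mod 4 = 3, 27033 mod 4 = 1, so the flip contributes +1; sign now +1
(27033/4047): 27033 mod 4047 = 2751, so (27033/4047) = (2751/4047)
flip (2751/4047) -> (4047/2751): both odd, 2751 mod 4 = 3, 4047 mod 4 = 3, so the flip contributes -1; sign now -1
(4047/2751): 4047 mod 2751 = 1296, so (4047/2751) = (1296/2751)
factor out 2^4: 1296 = 2^4·81; with 2751 mod 8 = 7, (2/2751) = +1; sign now -1; continue with (81/2751)
flip (81/2751) -> (2751/81): both odd, 81 mod 4 = 1, 2751 mod 4 = 3, so the flip contributes +1; sign now -1
(2751/81): 2751 mod 81 = 78, so (2751/81) = (78/81)
factor out 2^1: 78 = 2^1·39; with 81 mod 8 = 1, (2/81) = +1; sign now -1; continue with (39/81)
flip (39/81) -> (81/39): both odd, 39 mod 4 = 3, 81 mod 4 = 1, so the flip contributes +1; sign now -1
(81/39): 81 mod 39 = 3, so (81/39) = (3/39)
flip (3/39) -> (39/3): both odd, 3 mod 4 = 3, 39 mod 4 = 3, so the flip contributes -1; sign now +1
(39/3): 39 mod 3 = 0, so (39/3) = (0/3)
reached (0/3); gcd(a, n) > 1, so (0/3) = 0 and the symbol is 0

0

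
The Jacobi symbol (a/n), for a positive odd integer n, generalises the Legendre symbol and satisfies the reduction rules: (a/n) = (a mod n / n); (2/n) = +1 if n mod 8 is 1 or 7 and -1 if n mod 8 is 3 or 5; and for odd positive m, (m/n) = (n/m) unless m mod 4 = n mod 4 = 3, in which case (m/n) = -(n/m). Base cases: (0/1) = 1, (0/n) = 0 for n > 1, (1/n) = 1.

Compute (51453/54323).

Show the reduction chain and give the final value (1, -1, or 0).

flip (51453/54323) -> (54323/51453): both odd, 51453 mod 4 = 1, 54323 mod 4 = 3, so the flip contributes +1; sign now +1
(54323/51453): 54323 mod 51453 = 2870, so (54323/51453) = (2870/51453)
factor out 2^1: 2870 = 2^1·1435; with 51453 mod 8 = 5, (2/51453) = -1; sign now -1; continue with (1435/51453)
flip (1435/51453) -> (51453/1435): both odd, 1435 mod 4 = 3, 51453 mod 4 = 1, so the flip contributes +1; sign now -1
(51453/1435): 51453 mod 1435 = 1228, so (51453/1435) = (1228/1435)
factor out 2^2: 1228 = 2^2·307; with 1435 mod 8 = 3, (2/1435) = -1; sign now -1; continue with (307/1435)
flip (307/1435) -> (1435/307): both odd, 307 mod 4 = 3, 1435 mod 4 = 3, so the flip contributes -1; sign now +1
(1435/307): 1435 mod 307 = 207, so (1435/307) = (207/307)
flip (207/307) -> (307/207): both odd, 207 mod 4 = 3, 307 mod 4 = 3, so the flip contributes -1; sign now -1
(307/207): 307 mod 207 = 100, so (307/207) = (100/207)
factor out 2^2: 100 = 2^2·25; with 207 mod 8 = 7, (2/207) = +1; sign now -1; continue with (25/207)
flip (25/207) -> (207/25): both odd, 25 mod 4 = 1, 207 mod 4 = 3, so the flip contributes +1; sign now -1
(207/25): 207 mod 25 = 7, so (207/25) = (7/25)
flip (7/25) -> (25/7): both odd, 7 mod 4 = 3, 25 mod 4 = 1, so the flip contributes +1; sign now -1
(25/7): 25 mod 7 = 4, so (25/7) = (4/7)
factor out 2^2: 4 = 2^2·1; with 7 mod 8 = 7, (2/7) = +1; sign now -1; continue with (1/7)
reached (1/7) = 1, so the symbol is -1

-1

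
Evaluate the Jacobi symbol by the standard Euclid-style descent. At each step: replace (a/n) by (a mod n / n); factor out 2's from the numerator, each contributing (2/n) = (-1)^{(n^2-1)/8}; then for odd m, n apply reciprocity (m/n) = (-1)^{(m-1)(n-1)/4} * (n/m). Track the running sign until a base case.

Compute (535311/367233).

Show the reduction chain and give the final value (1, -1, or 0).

0

(535311/367233): 535311 mod 367233 = 168078, so (535311/367233) = (168078/367233)
factor out 2^1: 168078 = 2^1·84039; with 367233 mod 8 = 1, (2/367233) = +1; sign now +1; continue with (84039/367233)
flip (84039/367233) -> (367233/84039): both odd, 84039 mod 4 = 3, 367233 mod 4 = 1, so the flip contributes +1; sign now +1
(367233/84039): 367233 mod 84039 = 31077, so (367233/84039) = (31077/84039)
flip (31077/84039) -> (84039/31077): both odd, 31077 mod 4 = 1, 84039 mod 4 = 3, so the flip contributes +1; sign now +1
(84039/31077): 84039 mod 31077 = 21885, so (84039/31077) = (21885/31077)
flip (21885/31077) -> (31077/21885): both odd, 21885 mod 4 = 1, 31077 mod 4 = 1, so the flip contributes +1; sign now +1
(31077/21885): 31077 mod 21885 = 9192, so (31077/21885) = (9192/21885)
factor out 2^3: 9192 = 2^3·1149; with 21885 mod 8 = 5, (2/21885) = -1; sign now -1; continue with (1149/21885)
flip (1149/21885) -> (21885/1149): both odd, 1149 mod 4 = 1, 21885 mod 4 = 1, so the flip contributes +1; sign now -1
(21885/1149): 21885 mod 1149 = 54, so (21885/1149) = (54/1149)
factor out 2^1: 54 = 2^1·27; with 1149 mod 8 = 5, (2/1149) = -1; sign now +1; continue with (27/1149)
flip (27/1149) -> (1149/27): both odd, 27 mod 4 = 3, 1149 mod 4 = 1, so the flip contributes +1; sign now +1
(1149/27): 1149 mod 27 = 15, so (1149/27) = (15/27)
flip (15/27) -> (27/15): both odd, 15 mod 4 = 3, 27 mod 4 = 3, so the flip contributes -1; sign now -1
(27/15): 27 mod 15 = 12, so (27/15) = (12/15)
factor out 2^2: 12 = 2^2·3; with 15 mod 8 = 7, (2/15) = +1; sign now -1; continue with (3/15)
flip (3/15) -> (15/3): both odd, 3 mod 4 = 3, 15 mod 4 = 3, so the flip contributes -1; sign now +1
(15/3): 15 mod 3 = 0, so (15/3) = (0/3)
reached (0/3); gcd(a, n) > 1, so (0/3) = 0 and the symbol is 0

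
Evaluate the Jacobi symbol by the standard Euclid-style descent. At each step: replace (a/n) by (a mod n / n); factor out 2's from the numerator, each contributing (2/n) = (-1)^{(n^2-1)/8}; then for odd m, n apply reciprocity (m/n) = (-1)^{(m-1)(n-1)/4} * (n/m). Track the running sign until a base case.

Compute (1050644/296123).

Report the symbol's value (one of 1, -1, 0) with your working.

(1050644/296123) = (162275/296123)   [reduce mod 296123]
reciprocity: (162275/296123) = -1·(296123/162275) since 162275 mod 4 = 3, 296123 mod 4 = 3; sign now -1
(296123/162275) = (133848/162275)   [reduce mod 162275]
133848 = 2^3·16731; (2/162275) = -1 since 162275 mod 8 = 3, so (133848/162275) = (-1)^3·(16731/162275); sign now +1
reciprocity: (16731/162275) = -1·(162275/16731) since 16731 mod 4 = 3, 162275 mod 4 = 3; sign now -1
(162275/16731) = (11696/16731)   [reduce mod 16731]
11696 = 2^4·731; (2/16731) = -1 since 16731 mod 8 = 3, so (11696/16731) = (-1)^4·(731/16731); sign now -1
reciprocity: (731/16731) = -1·(16731/731) since 731 mod 4 = 3, 16731 mod 4 = 3; sign now +1
(16731/731) = (649/731)   [reduce mod 731]
reciprocity: (649/731) = +1·(731/649) since 649 mod 4 = 1, 731 mod 4 = 3; sign now +1
(731/649) = (82/649)   [reduce mod 649]
82 = 2^1·41; (2/649) = +1 since 649 mod 8 = 1, so (82/649) = (+1)^1·(41/649); sign now +1
reciprocity: (41/649) = +1·(649/41) since 41 mod 4 = 1, 649 mod 4 = 1; sign now +1
(649/41) = (34/41)   [reduce mod 41]
34 = 2^1·17; (2/41) = +1 since 41 mod 8 = 1, so (34/41) = (+1)^1·(17/41); sign now +1
reciprocity: (17/41) = +1·(41/17) since 17 mod 4 = 1, 41 mod 4 = 1; sign now +1
(41/17) = (7/17)   [reduce mod 17]
reciprocity: (7/17) = +1·(17/7) since 7 mod 4 = 3, 17 mod 4 = 1; sign now +1
(17/7) = (3/7)   [reduce mod 7]
reciprocity: (3/7) = -1·(7/3) since 3 mod 4 = 3, 7 mod 4 = 3; sign now -1
(7/3) = (1/3)   [reduce mod 3]
(1/3) = 1; final value = sign = -1

-1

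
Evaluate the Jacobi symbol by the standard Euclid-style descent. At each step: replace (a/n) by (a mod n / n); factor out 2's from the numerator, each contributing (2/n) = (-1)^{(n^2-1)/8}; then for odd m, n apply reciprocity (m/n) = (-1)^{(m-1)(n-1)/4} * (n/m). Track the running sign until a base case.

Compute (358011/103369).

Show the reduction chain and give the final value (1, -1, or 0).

(358011/103369): 358011 mod 103369 = 47904, so (358011/103369) = (47904/103369)
factor out 2^5: 47904 = 2^5·1497; with 103369 mod 8 = 1, (2/103369) = +1; sign now +1; continue with (1497/103369)
flip (1497/103369) -> (103369/1497): both odd, 1497 mod 4 = 1, 103369 mod 4 = 1, so the flip contributes +1; sign now +1
(103369/1497): 103369 mod 1497 = 76, so (103369/1497) = (76/1497)
factor out 2^2: 76 = 2^2·19; with 1497 mod 8 = 1, (2/1497) = +1; sign now +1; continue with (19/1497)
flip (19/1497) -> (1497/19): both odd, 19 mod 4 = 3, 1497 mod 4 = 1, so the flip contributes +1; sign now +1
(1497/19): 1497 mod 19 = 15, so (1497/19) = (15/19)
flip (15/19) -> (19/15): both odd, 15 mod 4 = 3, 19 mod 4 = 3, so the flip contributes -1; sign now -1
(19/15): 19 mod 15 = 4, so (19/15) = (4/15)
factor out 2^2: 4 = 2^2·1; with 15 mod 8 = 7, (2/15) = +1; sign now -1; continue with (1/15)
reached (1/15) = 1, so the symbol is -1

-1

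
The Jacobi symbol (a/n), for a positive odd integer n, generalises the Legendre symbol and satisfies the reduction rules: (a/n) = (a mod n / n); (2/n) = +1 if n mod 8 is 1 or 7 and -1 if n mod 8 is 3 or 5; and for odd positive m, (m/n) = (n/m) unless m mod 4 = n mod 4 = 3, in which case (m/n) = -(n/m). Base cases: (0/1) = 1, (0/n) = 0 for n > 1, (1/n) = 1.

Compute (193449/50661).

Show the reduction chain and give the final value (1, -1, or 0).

(193449/50661) = (41466/50661)   [reduce mod 50661]
41466 = 2^1·20733; (2/50661) = -1 since 50661 mod 8 = 5, so (41466/50661) = (-1)^1·(20733/50661); sign now -1
reciprocity: (20733/50661) = +1·(50661/20733) since 20733 mod 4 = 1, 50661 mod 4 = 1; sign now -1
(50661/20733) = (9195/20733)   [reduce mod 20733]
reciprocity: (9195/20733) = +1·(20733/9195) since 9195 mod 4 = 3, 20733 mod 4 = 1; sign now -1
(20733/9195) = (2343/9195)   [reduce mod 9195]
reciprocity: (2343/9195) = -1·(9195/2343) since 2343 mod 4 = 3, 9195 mod 4 = 3; sign now +1
(9195/2343) = (2166/2343)   [reduce mod 2343]
2166 = 2^1·1083; (2/2343) = +1 since 2343 mod 8 = 7, so (2166/2343) = (+1)^1·(1083/2343); sign now +1
reciprocity: (1083/2343) = -1·(2343/1083) since 1083 mod 4 = 3, 2343 mod 4 = 3; sign now -1
(2343/1083) = (177/1083)   [reduce mod 1083]
reciprocity: (177/1083) = +1·(1083/177) since 177 mod 4 = 1, 1083 mod 4 = 3; sign now -1
(1083/177) = (21/177)   [reduce mod 177]
reciprocity: (21/177) = +1·(177/21) since 21 mod 4 = 1, 177 mod 4 = 1; sign now -1
(177/21) = (9/21)   [reduce mod 21]
reciprocity: (9/21) = +1·(21/9) since 9 mod 4 = 1, 21 mod 4 = 1; sign now -1
(21/9) = (3/9)   [reduce mod 9]
reciprocity: (3/9) = +1·(9/3) since 3 mod 4 = 3, 9 mod 4 = 1; sign now -1
(9/3) = (0/3)   [reduce mod 3]
(0/3) = 0   [gcd(a, n) > 1]; final value = 0

0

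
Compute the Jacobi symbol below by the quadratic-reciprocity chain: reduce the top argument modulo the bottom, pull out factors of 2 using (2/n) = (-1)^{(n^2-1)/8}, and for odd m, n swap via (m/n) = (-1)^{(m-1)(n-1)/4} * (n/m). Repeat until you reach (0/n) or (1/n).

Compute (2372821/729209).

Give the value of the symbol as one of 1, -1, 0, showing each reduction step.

-1

(2372821/729209) = (185194/729209)   [reduce mod 729209]
185194 = 2^1·92597; (2/729209) = +1 since 729209 mod 8 = 1, so (185194/729209) = (+1)^1·(92597/729209); sign now +1
reciprocity: (92597/729209) = +1·(729209/92597) since 92597 mod 4 = 1, 729209 mod 4 = 1; sign now +1
(729209/92597) = (81030/92597)   [reduce mod 92597]
81030 = 2^1·40515; (2/92597) = -1 since 92597 mod 8 = 5, so (81030/92597) = (-1)^1·(40515/92597); sign now -1
reciprocity: (40515/92597) = +1·(92597/40515) since 40515 mod 4 = 3, 92597 mod 4 = 1; sign now -1
(92597/40515) = (11567/40515)   [reduce mod 40515]
reciprocity: (11567/40515) = -1·(40515/11567) since 11567 mod 4 = 3, 40515 mod 4 = 3; sign now +1
(40515/11567) = (5814/11567)   [reduce mod 11567]
5814 = 2^1·2907; (2/11567) = +1 since 11567 mod 8 = 7, so (5814/11567) = (+1)^1·(2907/11567); sign now +1
reciprocity: (2907/11567) = -1·(11567/2907) since 2907 mod 4 = 3, 11567 mod 4 = 3; sign now -1
(11567/2907) = (2846/2907)   [reduce mod 2907]
2846 = 2^1·1423; (2/2907) = -1 since 2907 mod 8 = 3, so (2846/2907) = (-1)^1·(1423/2907); sign now +1
reciprocity: (1423/2907) = -1·(2907/1423) since 1423 mod 4 = 3, 2907 mod 4 = 3; sign now -1
(2907/1423) = (61/1423)   [reduce mod 1423]
reciprocity: (61/1423) = +1·(1423/61) since 61 mod 4 = 1, 1423 mod 4 = 3; sign now -1
(1423/61) = (20/61)   [reduce mod 61]
20 = 2^2·5; (2/61) = -1 since 61 mod 8 = 5, so (20/61) = (-1)^2·(5/61); sign now -1
reciprocity: (5/61) = +1·(61/5) since 5 mod 4 = 1, 61 mod 4 = 1; sign now -1
(61/5) = (1/5)   [reduce mod 5]
(1/5) = 1; final value = sign = -1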